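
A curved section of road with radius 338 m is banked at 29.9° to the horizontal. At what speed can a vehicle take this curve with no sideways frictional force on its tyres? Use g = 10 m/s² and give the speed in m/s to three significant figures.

44.1 m/s

On a frictionless banked curve, N sinθ = mv²/r and N cosθ = mg, so tanθ = v²/(rg).
v = √(r g tanθ) = √(338 × 10.0 × tan 29.9°) = √(338 × 10.0 × 0.5750) = √1944 = 44.09 m/s.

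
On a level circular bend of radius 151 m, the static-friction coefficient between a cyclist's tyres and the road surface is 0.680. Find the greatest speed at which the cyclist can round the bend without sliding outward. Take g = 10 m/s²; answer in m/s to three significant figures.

32.0 m/s

On a flat curve, static friction is the only horizontal force, so it must supply the full centripetal force: μ_s m g = m v²/r.
Mass cancels: v_max = √(μ_s g r) = √(0.680 × 10.0 × 151) = √1027 = 32.04 m/s.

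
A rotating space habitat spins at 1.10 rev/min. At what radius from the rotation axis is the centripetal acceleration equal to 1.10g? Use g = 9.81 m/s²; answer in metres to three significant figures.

ω = 1.10 rev/min × 2π/60 = 0.1152 rad/s.
a_c = ω²r = 1.10g ⇒ r = 1.10 × 9.81 / (0.1152)² = 10.79/0.01327 = 813.2 m.

813 m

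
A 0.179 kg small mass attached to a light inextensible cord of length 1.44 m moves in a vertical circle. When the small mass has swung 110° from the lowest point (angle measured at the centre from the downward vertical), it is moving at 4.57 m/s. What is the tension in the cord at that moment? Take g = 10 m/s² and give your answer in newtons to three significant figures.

1.98 N

Take the radial direction toward the centre of the circle as positive. The component of the weight along the string toward the centre is −mg cos φ (φ measured from the bottom), so Newton's second law along the string gives T − mg cos φ = m v²/r.
cos 110° = -0.3420, so T = m(v²/r + g cos φ) = 0.179 × ((4.57)²/1.44 + 10.0 × -0.3420) = 0.179 × (14.50 + (-3.420)) = 0.179 × 11.08 = 1.984 N.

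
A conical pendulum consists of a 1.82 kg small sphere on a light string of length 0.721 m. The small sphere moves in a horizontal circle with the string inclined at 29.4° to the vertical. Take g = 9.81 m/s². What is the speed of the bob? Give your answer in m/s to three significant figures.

1.40 m/s

The radius of the circle is r = L sinθ = 0.721 × sin 29.4° = 0.3539 m.
Horizontally T sinθ = mv²/r and vertically T cosθ = mg, so tanθ = v²/(rg).
v = √(r g tanθ) = √(0.3539 × 9.81 × 0.5635) = √1.956 = 1.399 m/s.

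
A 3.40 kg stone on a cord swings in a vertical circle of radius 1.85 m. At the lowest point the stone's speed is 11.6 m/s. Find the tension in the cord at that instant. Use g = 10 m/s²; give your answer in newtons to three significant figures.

At the lowest point, T points up (toward the centre) and the weight mg points down (away from the centre), so the net inward force is T − mg = mv²/r.
T = m(v²/r + g) = 3.40 × ((11.6)²/1.85 + 10.0) = 3.40 × (72.74 + 10.0) = 3.40 × 82.74 = 281.3 N.

281 N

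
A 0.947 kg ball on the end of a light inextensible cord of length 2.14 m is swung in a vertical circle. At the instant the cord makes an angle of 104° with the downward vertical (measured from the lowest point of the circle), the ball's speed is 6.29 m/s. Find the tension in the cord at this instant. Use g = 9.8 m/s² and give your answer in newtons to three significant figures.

Take the radial direction toward the centre of the circle as positive. The component of the weight along the string toward the centre is −mg cos φ (φ measured from the bottom), so Newton's second law along the string gives T − mg cos φ = m v²/r.
cos 104° = -0.2419, so T = m(v²/r + g cos φ) = 0.947 × ((6.29)²/2.14 + 9.8 × -0.2419) = 0.947 × (18.49 + (-2.371)) = 0.947 × 16.12 = 15.26 N.

15.3 N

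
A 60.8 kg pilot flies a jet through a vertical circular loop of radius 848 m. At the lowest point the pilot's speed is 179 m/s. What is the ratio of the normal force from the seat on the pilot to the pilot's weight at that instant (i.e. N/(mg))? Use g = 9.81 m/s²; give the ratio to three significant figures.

At the bottom, N − mg = mv²/r, so N = m(v²/r + g) and N/(mg) = v²/(rg) + 1 = (179)²/(848 × 9.81) + 1 = 3.852 + 1 = 4.852.

4.85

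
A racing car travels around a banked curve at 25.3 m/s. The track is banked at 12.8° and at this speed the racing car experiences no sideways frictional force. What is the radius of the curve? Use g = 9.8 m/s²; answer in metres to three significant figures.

287 m

Frictionless banking: tanθ = v²/(rg), so r = v²/(g tanθ).
r = (25.3)²/(9.8 × tan 12.8°) = 640.1/(9.8 × 0.2272) = 640.1/2.227 = 287.5 m.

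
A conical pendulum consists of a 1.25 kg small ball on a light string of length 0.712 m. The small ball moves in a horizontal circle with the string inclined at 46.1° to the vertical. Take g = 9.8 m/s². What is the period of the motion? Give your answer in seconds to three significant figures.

r = L sinθ = 0.5130 m. From T sinθ = mω²r and T cosθ = mg: tanθ = ω²r/g, so ω² = g tanθ / r = g/(L cosθ).
ω = √(g/(L cosθ)) = √(9.8/(0.712 × 0.6934)) = √19.85 = 4.455 rad/s.
Period = 2π/ω = 1.410 s.

1.41 s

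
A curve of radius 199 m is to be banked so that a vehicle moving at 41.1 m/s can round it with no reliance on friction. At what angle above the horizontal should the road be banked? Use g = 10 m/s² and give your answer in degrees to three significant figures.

40.3°

With no friction, the horizontal component of the normal force provides the centripetal force: N sinθ = mv²/r, while N cosθ = mg vertically.
Dividing: tanθ = v²/(r g) = (41.1)²/(199 × 10.0) = 1689/1990 = 0.8488.
θ = arctan(0.8488) = 40.33°.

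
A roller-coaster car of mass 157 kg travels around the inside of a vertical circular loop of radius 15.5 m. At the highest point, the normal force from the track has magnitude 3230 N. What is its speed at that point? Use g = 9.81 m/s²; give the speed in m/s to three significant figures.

At the top, N + mg = mv²/r, so v = √(r(N/m + g)) = √(15.5 × (3230/157 + 9.81)) = √(15.5 × 30.38) = √470.9 = 21.70 m/s.

21.7 m/s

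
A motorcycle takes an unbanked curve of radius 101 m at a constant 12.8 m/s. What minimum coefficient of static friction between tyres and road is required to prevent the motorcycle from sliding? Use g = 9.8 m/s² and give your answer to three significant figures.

Friction provides the centripetal force: μ_s m g = m v²/r, so μ_s = v²/(g r) = (12.80)²/(9.8 × 101) = 163.8/989.8 = 0.1655.

0.166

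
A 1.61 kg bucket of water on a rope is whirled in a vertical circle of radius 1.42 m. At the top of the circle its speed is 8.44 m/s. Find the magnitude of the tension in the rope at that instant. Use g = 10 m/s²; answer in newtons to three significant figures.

64.7 N

At the top, both T and the weight mg point inward (toward the centre), so T + mg = mv²/r.
T = m(v²/r − g) = 1.61 × ((8.44)²/1.42 − 10.0) = 1.61 × (50.16 − 10.0) = 1.61 × 40.16 = 64.66 N.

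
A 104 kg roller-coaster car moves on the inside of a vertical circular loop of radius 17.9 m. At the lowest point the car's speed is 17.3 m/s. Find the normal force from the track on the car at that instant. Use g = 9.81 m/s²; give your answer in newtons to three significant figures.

At the lowest point, N points up (toward the centre) and the weight mg points down (away from the centre), so the net inward force is N − mg = mv²/r.
N = m(v²/r + g) = 104 × ((17.3)²/17.9 + 9.81) = 104 × (16.72 + 9.81) = 104 × 26.53 = 2759 N.

2760 N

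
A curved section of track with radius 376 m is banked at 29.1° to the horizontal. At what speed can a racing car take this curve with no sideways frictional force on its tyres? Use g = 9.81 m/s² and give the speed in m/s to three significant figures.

45.3 m/s

On a frictionless banked curve, N sinθ = mv²/r and N cosθ = mg, so tanθ = v²/(rg).
v = √(r g tanθ) = √(376 × 9.81 × tan 29.1°) = √(376 × 9.81 × 0.5566) = √2053 = 45.31 m/s.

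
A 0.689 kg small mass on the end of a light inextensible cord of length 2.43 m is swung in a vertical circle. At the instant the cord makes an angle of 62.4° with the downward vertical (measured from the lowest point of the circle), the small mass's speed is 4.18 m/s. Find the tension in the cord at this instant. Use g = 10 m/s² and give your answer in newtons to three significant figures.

Take the radial direction toward the centre of the circle as positive. The component of the weight along the string toward the centre is −mg cos φ (φ measured from the bottom), so Newton's second law along the string gives T − mg cos φ = m v²/r.
cos 62.4° = 0.4633, so T = m(v²/r + g cos φ) = 0.689 × ((4.18)²/2.43 + 10.0 × 0.4633) = 0.689 × (7.190 + (4.633)) = 0.689 × 11.82 = 8.146 N.

8.15 N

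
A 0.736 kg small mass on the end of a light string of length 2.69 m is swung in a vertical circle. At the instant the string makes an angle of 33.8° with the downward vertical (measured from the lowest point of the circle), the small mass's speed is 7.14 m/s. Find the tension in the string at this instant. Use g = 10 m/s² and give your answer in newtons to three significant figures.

20.1 N

Take the radial direction toward the centre of the circle as positive. The component of the weight along the string toward the centre is −mg cos φ (φ measured from the bottom), so Newton's second law along the string gives T − mg cos φ = m v²/r.
cos 33.8° = 0.8310, so T = m(v²/r + g cos φ) = 0.736 × ((7.14)²/2.69 + 10.0 × 0.8310) = 0.736 × (18.95 + (8.310)) = 0.736 × 27.26 = 20.06 N.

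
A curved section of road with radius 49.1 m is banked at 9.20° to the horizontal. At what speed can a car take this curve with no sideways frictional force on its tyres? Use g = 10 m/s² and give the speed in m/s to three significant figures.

On a frictionless banked curve, N sinθ = mv²/r and N cosθ = mg, so tanθ = v²/(rg).
v = √(r g tanθ) = √(49.1 × 10.0 × tan 9.20°) = √(49.1 × 10.0 × 0.1620) = √79.52 = 8.918 m/s.

8.92 m/s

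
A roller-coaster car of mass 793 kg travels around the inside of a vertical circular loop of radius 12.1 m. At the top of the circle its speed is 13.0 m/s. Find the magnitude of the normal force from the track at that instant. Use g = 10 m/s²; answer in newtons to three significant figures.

3150 N

At the top, both N and the weight mg point inward (toward the centre), so N + mg = mv²/r.
N = m(v²/r − g) = 793 × ((13.0)²/12.1 − 10.0) = 793 × (13.97 − 10.0) = 793 × 3.967 = 3146 N.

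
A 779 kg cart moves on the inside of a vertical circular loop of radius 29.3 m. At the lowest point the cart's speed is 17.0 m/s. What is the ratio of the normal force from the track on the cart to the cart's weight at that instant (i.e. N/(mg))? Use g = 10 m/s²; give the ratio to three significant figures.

At the bottom, N − mg = mv²/r, so N = m(v²/r + g) and N/(mg) = v²/(rg) + 1 = (17.0)²/(29.3 × 10.0) + 1 = 0.9863 + 1 = 1.986.

1.99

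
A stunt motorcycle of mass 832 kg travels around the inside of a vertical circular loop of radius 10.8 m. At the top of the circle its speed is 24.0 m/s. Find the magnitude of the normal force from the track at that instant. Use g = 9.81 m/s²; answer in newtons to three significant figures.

36200 N

At the top, both N and the weight mg point inward (toward the centre), so N + mg = mv²/r.
N = m(v²/r − g) = 832 × ((24.0)²/10.8 − 9.81) = 832 × (53.33 − 9.81) = 832 × 43.52 = 36210 N.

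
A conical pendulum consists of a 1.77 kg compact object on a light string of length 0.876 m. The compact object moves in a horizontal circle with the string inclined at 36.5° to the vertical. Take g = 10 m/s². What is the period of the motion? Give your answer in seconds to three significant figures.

1.67 s

r = L sinθ = 0.5211 m. From T sinθ = mω²r and T cosθ = mg: tanθ = ω²r/g, so ω² = g tanθ / r = g/(L cosθ).
ω = √(g/(L cosθ)) = √(10.0/(0.876 × 0.8039)) = √14.20 = 3.768 rad/s.
Period = 2π/ω = 1.667 s.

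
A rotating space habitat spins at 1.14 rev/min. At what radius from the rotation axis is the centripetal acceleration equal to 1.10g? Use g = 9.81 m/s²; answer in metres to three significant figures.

ω = 1.14 rev/min × 2π/60 = 0.1194 rad/s.
a_c = ω²r = 1.10g ⇒ r = 1.10 × 9.81 / (0.1194)² = 10.79/0.01425 = 757.2 m.

757 m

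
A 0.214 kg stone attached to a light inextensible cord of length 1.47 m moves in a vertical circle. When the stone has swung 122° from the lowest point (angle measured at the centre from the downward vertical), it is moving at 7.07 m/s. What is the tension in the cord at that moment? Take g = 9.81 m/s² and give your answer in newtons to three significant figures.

Take the radial direction toward the centre of the circle as positive. The component of the weight along the string toward the centre is −mg cos φ (φ measured from the bottom), so Newton's second law along the string gives T − mg cos φ = m v²/r.
cos 122° = -0.5299, so T = m(v²/r + g cos φ) = 0.214 × ((7.07)²/1.47 + 9.81 × -0.5299) = 0.214 × (34.00 + (-5.199)) = 0.214 × 28.80 = 6.164 N.

6.16 N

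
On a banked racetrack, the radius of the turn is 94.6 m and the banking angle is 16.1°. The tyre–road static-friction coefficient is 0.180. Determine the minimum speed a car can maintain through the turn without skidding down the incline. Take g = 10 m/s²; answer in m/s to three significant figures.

At the minimum speed, friction acts up the slope at its limiting value f = μN. Radially (horizontal, toward centre): N sinθ − μN cosθ = mv²/r. Vertically: N cosθ + μN sinθ = mg.
Dividing: v² = r g (sinθ − μcosθ)/(cosθ + μsinθ).
sinθ − μcosθ = 0.2773 − 0.180×0.9608 = 0.1044; cosθ + μsinθ = 0.9608 + 0.180×0.2773 = 1.011.
v² = 94.6 × 10.0 × 0.1044/1.011 = 97.69 m²/s², so v = 9.884 m/s.

9.88 m/s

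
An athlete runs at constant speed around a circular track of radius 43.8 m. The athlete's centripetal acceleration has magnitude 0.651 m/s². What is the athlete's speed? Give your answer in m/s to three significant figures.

a_c = v²/r ⇒ v = √(a_c · r) = √(0.651 × 43.8) = √28.51 = 5.340 m/s.

5.34 m/s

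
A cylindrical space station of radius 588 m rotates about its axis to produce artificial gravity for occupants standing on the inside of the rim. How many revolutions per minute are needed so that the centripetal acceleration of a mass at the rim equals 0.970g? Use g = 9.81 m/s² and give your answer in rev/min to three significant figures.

1.21 rev/min

Require ω²r = 0.970g, so ω = √(0.970 × 9.81/588) = 0.1272 rad/s.
In rev/min: ω × 60/(2π) = 0.1272 × 60/(2π) = 1.215 rev/min.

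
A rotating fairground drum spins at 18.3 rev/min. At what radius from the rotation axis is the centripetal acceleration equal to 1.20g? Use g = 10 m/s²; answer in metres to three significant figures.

3.27 m

ω = 18.3 rev/min × 2π/60 = 1.916 rad/s.
a_c = ω²r = 1.20g ⇒ r = 1.20 × 10.0 / (1.916)² = 12.00/3.672 = 3.268 m.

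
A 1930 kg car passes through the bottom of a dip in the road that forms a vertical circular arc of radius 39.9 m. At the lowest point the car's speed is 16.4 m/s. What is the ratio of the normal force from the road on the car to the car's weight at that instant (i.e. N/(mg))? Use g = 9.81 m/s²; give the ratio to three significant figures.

At the bottom, N − mg = mv²/r, so N = m(v²/r + g) and N/(mg) = v²/(rg) + 1 = (16.4)²/(39.9 × 9.81) + 1 = 0.6871 + 1 = 1.687.

1.69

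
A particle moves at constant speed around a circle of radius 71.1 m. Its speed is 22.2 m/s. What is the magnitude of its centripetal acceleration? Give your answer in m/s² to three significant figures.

a_c = v²/r = (22.20)²/71.1 = 492.8/71.1 = 6.932 m/s².

6.93 m/s²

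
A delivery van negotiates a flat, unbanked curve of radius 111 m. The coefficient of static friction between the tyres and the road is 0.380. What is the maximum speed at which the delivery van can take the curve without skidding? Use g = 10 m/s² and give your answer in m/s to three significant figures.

Friction provides the centripetal force on a flat curve. At maximum speed it is at its limiting value: μ_s m g = m v²/r.
Mass cancels: v_max = √(μ_s g r) = √(0.380 × 10.0 × 111) = √421.8 = 20.54 m/s.

20.5 m/s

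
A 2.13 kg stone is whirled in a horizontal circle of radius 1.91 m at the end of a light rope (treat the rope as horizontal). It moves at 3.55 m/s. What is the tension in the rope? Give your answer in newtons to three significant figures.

14.1 N

The tension is the only horizontal force, so it supplies the full centripetal force: T = m v²/r = 2.13 × (3.550)²/1.91 = 2.13 × 12.60/1.91 = 14.05 N.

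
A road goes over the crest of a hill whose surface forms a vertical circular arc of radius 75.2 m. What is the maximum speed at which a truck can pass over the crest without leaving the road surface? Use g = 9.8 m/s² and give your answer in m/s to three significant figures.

At the crest the centre of the circle is below the truck, so the net downward (centripetal) force is mg − N = mv²/r.
The truck leaves the road when N → 0, giving v_max = √(g r) = √(9.8 × 75.2) = 27.15 m/s.

27.1 m/s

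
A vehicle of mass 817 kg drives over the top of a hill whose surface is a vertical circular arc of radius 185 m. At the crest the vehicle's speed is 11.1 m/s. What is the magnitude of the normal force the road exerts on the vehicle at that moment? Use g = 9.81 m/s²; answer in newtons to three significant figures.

7470 N

At the crest the centripetal acceleration points downward (toward the centre of the arc), so mg − N = mv²/r.
N = m(g − v²/r) = 817 × (9.81 − (11.1)²/185) = 817 × (9.81 − 0.6660) = 817 × 9.144 = 7471 N.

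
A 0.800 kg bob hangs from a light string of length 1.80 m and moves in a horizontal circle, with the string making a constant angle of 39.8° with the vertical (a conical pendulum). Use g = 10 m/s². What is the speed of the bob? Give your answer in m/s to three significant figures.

The radius of the circle is r = L sinθ = 1.80 × sin 39.8° = 1.152 m.
Horizontally T sinθ = mv²/r and vertically T cosθ = mg, so tanθ = v²/(rg).
v = √(r g tanθ) = √(1.152 × 10.0 × 0.8332) = √9.600 = 3.098 m/s.

3.10 m/s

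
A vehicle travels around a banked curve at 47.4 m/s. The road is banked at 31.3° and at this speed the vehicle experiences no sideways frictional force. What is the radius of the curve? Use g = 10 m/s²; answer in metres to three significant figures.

370 m

Frictionless banking: tanθ = v²/(rg), so r = v²/(g tanθ).
r = (47.4)²/(10.0 × tan 31.3°) = 2247/(10.0 × 0.6080) = 2247/6.080 = 369.5 m.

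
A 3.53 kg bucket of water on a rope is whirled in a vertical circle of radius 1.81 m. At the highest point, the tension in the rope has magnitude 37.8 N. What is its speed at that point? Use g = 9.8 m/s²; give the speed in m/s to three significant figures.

6.09 m/s

At the top, T + mg = mv²/r, so v = √(r(T/m + g)) = √(1.81 × (37.8/3.53 + 9.8)) = √(1.81 × 20.51) = √37.12 = 6.093 m/s.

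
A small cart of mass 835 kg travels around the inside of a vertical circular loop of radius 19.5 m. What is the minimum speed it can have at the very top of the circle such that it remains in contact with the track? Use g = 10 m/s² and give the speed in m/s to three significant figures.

14.0 m/s

At the top, both weight mg and N point toward the centre: N + mg = mv²/r.
At minimum speed N → 0, so mg = mv_min²/r ⇒ v_min = √(g r) = √(10.0 × 19.5) = 13.96 m/s.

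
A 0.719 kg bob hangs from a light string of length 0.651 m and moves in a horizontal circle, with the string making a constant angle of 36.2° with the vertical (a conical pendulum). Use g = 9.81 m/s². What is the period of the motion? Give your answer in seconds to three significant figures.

1.45 s

r = L sinθ = 0.3845 m. From T sinθ = mω²r and T cosθ = mg: tanθ = ω²r/g, so ω² = g tanθ / r = g/(L cosθ).
ω = √(g/(L cosθ)) = √(9.81/(0.651 × 0.8070)) = √18.67 = 4.321 rad/s.
Period = 2π/ω = 1.454 s.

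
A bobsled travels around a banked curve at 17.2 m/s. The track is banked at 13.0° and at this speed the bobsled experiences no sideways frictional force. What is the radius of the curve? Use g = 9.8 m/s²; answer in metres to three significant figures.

131 m

Frictionless banking: tanθ = v²/(rg), so r = v²/(g tanθ).
r = (17.2)²/(9.8 × tan 13.0°) = 295.8/(9.8 × 0.2309) = 295.8/2.263 = 130.8 m.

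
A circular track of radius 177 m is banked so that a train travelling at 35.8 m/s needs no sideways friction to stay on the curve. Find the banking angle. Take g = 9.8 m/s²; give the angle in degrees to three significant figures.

With no friction, the horizontal component of the normal force provides the centripetal force: N sinθ = mv²/r, while N cosθ = mg vertically.
Dividing: tanθ = v²/(r g) = (35.8)²/(177 × 9.8) = 1282/1735 = 0.7389.
θ = arctan(0.7389) = 36.46°.

36.5°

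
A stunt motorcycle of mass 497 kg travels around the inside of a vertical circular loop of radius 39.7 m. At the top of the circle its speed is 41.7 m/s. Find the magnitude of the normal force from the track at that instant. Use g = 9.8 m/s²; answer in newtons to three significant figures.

At the top, both N and the weight mg point inward (toward the centre), so N + mg = mv²/r.
N = m(v²/r − g) = 497 × ((41.7)²/39.7 − 9.8) = 497 × (43.80 − 9.8) = 497 × 34.00 = 16900 N.

16900 N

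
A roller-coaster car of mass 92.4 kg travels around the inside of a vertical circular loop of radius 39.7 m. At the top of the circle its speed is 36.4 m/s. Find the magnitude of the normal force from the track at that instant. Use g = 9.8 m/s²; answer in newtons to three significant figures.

2180 N

At the top, both N and the weight mg point inward (toward the centre), so N + mg = mv²/r.
N = m(v²/r − g) = 92.4 × ((36.4)²/39.7 − 9.8) = 92.4 × (33.37 − 9.8) = 92.4 × 23.57 = 2178 N.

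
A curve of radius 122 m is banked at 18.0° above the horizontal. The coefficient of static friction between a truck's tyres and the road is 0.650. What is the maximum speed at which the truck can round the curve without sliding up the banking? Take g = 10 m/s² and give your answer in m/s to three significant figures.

38.8 m/s

At the maximum speed, friction acts down the slope at its limiting value f = μN. Radially (horizontal, toward centre): N sinθ + μN cosθ = mv²/r. Vertically: N cosθ − μN sinθ = mg.
Dividing: v² = r g (sinθ + μcosθ)/(cosθ − μsinθ).
sinθ + μcosθ = 0.3090 + 0.650×0.9511 = 0.9272; cosθ − μsinθ = 0.9511 − 0.650×0.3090 = 0.7502.
v² = 122 × 10.0 × 0.9272/0.7502 = 1508 m²/s², so v = 38.83 m/s.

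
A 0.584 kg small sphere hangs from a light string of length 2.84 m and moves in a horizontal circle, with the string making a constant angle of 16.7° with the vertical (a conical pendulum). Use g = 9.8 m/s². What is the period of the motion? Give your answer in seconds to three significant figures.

3.31 s

r = L sinθ = 0.8161 m. From T sinθ = mω²r and T cosθ = mg: tanθ = ω²r/g, so ω² = g tanθ / r = g/(L cosθ).
ω = √(g/(L cosθ)) = √(9.8/(2.84 × 0.9578)) = √3.603 = 1.898 rad/s.
Period = 2π/ω = 3.310 s.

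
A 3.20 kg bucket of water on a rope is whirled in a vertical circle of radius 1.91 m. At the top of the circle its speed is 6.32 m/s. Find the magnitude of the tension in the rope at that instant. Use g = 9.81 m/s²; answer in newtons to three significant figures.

At the top, both T and the weight mg point inward (toward the centre), so T + mg = mv²/r.
T = m(v²/r − g) = 3.20 × ((6.32)²/1.91 − 9.81) = 3.20 × (20.91 − 9.81) = 3.20 × 11.10 = 35.53 N.

35.5 N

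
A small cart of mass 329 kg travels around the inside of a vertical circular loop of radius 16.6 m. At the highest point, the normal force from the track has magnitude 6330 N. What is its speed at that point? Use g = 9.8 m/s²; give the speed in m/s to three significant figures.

At the top, N + mg = mv²/r, so v = √(r(N/m + g)) = √(16.6 × (6330/329 + 9.8)) = √(16.6 × 29.04) = √482.1 = 21.96 m/s.

22.0 m/s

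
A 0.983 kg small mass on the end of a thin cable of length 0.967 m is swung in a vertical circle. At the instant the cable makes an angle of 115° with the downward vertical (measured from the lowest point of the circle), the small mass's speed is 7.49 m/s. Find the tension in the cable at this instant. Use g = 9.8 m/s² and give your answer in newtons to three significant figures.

Take the radial direction toward the centre of the circle as positive. The component of the weight along the string toward the centre is −mg cos φ (φ measured from the bottom), so Newton's second law along the string gives T − mg cos φ = m v²/r.
cos 115° = -0.4226, so T = m(v²/r + g cos φ) = 0.983 × ((7.49)²/0.967 + 9.8 × -0.4226) = 0.983 × (58.01 + (-4.142)) = 0.983 × 53.87 = 52.96 N.

53.0 N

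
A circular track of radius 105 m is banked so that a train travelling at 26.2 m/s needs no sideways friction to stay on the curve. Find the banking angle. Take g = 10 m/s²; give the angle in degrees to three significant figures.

With no friction, the horizontal component of the normal force provides the centripetal force: N sinθ = mv²/r, while N cosθ = mg vertically.
Dividing: tanθ = v²/(r g) = (26.2)²/(105 × 10.0) = 686.4/1050 = 0.6538.
θ = arctan(0.6538) = 33.17°.

33.2°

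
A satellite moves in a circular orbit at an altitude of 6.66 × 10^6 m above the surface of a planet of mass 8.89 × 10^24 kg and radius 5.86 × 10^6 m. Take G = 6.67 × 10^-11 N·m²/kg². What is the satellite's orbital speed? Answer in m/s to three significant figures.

Orbital radius r = R + h = 5.86 × 10^6 + 6.66 × 10^6 = 1.252 × 10^7 m.
Gravity supplies the centripetal force: G M m / r² = m v² / r, so v = √(GM/r).
v = √(6.67 × 10^-11 × 8.89 × 10^24 / 1.252 × 10^7) = √(4.736 × 10^7) = 6882 m/s.

6880 m/s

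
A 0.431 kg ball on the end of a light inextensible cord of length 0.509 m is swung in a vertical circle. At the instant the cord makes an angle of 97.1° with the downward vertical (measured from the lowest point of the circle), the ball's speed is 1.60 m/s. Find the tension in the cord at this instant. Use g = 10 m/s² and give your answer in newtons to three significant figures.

1.63 N

Take the radial direction toward the centre of the circle as positive. The component of the weight along the string toward the centre is −mg cos φ (φ measured from the bottom), so Newton's second law along the string gives T − mg cos φ = m v²/r.
cos 97.1° = -0.1236, so T = m(v²/r + g cos φ) = 0.431 × ((1.60)²/0.509 + 10.0 × -0.1236) = 0.431 × (5.029 + (-1.236)) = 0.431 × 3.793 = 1.635 N.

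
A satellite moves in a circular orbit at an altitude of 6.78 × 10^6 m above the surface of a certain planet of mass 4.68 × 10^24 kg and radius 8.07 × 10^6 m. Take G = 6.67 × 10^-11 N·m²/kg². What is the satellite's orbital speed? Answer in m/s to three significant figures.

Orbital radius r = R + h = 8.07 × 10^6 + 6.78 × 10^6 = 1.485 × 10^7 m.
Gravity supplies the centripetal force: G M m / r² = m v² / r, so v = √(GM/r).
v = √(6.67 × 10^-11 × 4.68 × 10^24 / 1.485 × 10^7) = √(2.102 × 10^7) = 4585 m/s.

4580 m/s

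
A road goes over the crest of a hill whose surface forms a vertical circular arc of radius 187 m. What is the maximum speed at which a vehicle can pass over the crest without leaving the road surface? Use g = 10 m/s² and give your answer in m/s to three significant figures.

At the crest the centre of the circle is below the vehicle, so the net downward (centripetal) force is mg − N = mv²/r.
The vehicle leaves the road when N → 0, giving v_max = √(g r) = √(10.0 × 187) = 43.24 m/s.

43.2 m/s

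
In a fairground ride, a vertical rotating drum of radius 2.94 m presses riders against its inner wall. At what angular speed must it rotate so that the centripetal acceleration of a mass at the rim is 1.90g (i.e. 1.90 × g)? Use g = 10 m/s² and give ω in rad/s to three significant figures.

Centripetal acceleration a_c = ω²r. Setting ω²r = 1.90g:
ω = √(1.90g / r) = √(1.90 × 10.0 / 2.94) = √6.463 = 2.542 rad/s.

2.54 rad/s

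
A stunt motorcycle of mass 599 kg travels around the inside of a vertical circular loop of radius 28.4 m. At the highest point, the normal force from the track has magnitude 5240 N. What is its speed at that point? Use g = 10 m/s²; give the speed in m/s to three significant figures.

At the top, N + mg = mv²/r, so v = √(r(N/m + g)) = √(28.4 × (5240/599 + 10.0)) = √(28.4 × 18.75) = √532.4 = 23.07 m/s.

23.1 m/s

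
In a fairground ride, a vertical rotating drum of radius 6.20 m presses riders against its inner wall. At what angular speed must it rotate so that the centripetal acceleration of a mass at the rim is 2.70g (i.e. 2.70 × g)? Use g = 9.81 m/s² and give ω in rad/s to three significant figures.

Centripetal acceleration a_c = ω²r. Setting ω²r = 2.70g:
ω = √(2.70g / r) = √(2.70 × 9.81 / 6.20) = √4.272 = 2.067 rad/s.

2.07 rad/s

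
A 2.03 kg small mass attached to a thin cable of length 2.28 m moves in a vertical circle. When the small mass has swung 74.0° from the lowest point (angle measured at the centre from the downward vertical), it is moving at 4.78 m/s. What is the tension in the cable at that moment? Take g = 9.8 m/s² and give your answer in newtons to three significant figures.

Take the radial direction toward the centre of the circle as positive. The component of the weight along the string toward the centre is −mg cos φ (φ measured from the bottom), so Newton's second law along the string gives T − mg cos φ = m v²/r.
cos 74.0° = 0.2756, so T = m(v²/r + g cos φ) = 2.03 × ((4.78)²/2.28 + 9.8 × 0.2756) = 2.03 × (10.02 + (2.701)) = 2.03 × 12.72 = 25.83 N.

25.8 N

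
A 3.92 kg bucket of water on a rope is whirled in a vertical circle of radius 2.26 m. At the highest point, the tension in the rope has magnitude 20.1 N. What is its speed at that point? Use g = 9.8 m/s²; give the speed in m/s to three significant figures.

5.81 m/s

At the top, T + mg = mv²/r, so v = √(r(T/m + g)) = √(2.26 × (20.1/3.92 + 9.8)) = √(2.26 × 14.93) = √33.74 = 5.808 m/s.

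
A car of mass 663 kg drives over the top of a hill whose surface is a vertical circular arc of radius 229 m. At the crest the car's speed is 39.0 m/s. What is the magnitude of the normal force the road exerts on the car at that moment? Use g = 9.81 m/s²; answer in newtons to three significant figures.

At the crest the centripetal acceleration points downward (toward the centre of the arc), so mg − N = mv²/r.
N = m(g − v²/r) = 663 × (9.81 − (39.0)²/229) = 663 × (9.81 − 6.642) = 663 × 3.168 = 2100 N.

2100 N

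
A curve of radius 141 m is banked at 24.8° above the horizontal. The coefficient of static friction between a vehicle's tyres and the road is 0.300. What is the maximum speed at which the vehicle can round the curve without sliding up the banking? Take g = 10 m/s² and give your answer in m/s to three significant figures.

At the maximum speed, friction acts down the slope at its limiting value f = μN. Radially (horizontal, toward centre): N sinθ + μN cosθ = mv²/r. Vertically: N cosθ − μN sinθ = mg.
Dividing: v² = r g (sinθ + μcosθ)/(cosθ − μsinθ).
sinθ + μcosθ = 0.4195 + 0.300×0.9078 = 0.6918; cosθ − μsinθ = 0.9078 − 0.300×0.4195 = 0.7819.
v² = 141 × 10.0 × 0.6918/0.7819 = 1247 m²/s², so v = 35.32 m/s.

35.3 m/s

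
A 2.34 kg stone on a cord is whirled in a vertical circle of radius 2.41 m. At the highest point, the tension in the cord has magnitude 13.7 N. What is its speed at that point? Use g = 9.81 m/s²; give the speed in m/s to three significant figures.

At the top, T + mg = mv²/r, so v = √(r(T/m + g)) = √(2.41 × (13.7/2.34 + 9.81)) = √(2.41 × 15.66) = √37.75 = 6.144 m/s.

6.14 m/s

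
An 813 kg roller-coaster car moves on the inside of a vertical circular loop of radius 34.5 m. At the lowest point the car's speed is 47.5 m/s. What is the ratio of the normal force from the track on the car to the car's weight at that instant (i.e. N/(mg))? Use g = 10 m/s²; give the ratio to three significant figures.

At the bottom, N − mg = mv²/r, so N = m(v²/r + g) and N/(mg) = v²/(rg) + 1 = (47.5)²/(34.5 × 10.0) + 1 = 6.540 + 1 = 7.540.

7.54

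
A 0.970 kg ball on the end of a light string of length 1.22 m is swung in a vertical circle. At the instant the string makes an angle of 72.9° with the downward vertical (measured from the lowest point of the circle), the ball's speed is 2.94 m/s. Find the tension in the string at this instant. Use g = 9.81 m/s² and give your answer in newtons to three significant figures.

Take the radial direction toward the centre of the circle as positive. The component of the weight along the string toward the centre is −mg cos φ (φ measured from the bottom), so Newton's second law along the string gives T − mg cos φ = m v²/r.
cos 72.9° = 0.2940, so T = m(v²/r + g cos φ) = 0.970 × ((2.94)²/1.22 + 9.81 × 0.2940) = 0.970 × (7.085 + (2.885)) = 0.970 × 9.969 = 9.670 N.

9.67 N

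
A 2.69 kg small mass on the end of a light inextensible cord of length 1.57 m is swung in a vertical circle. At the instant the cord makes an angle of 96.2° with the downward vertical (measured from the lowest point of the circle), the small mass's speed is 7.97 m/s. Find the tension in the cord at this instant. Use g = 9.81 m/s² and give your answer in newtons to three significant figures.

106 N

Take the radial direction toward the centre of the circle as positive. The component of the weight along the string toward the centre is −mg cos φ (φ measured from the bottom), so Newton's second law along the string gives T − mg cos φ = m v²/r.
cos 96.2° = -0.1080, so T = m(v²/r + g cos φ) = 2.69 × ((7.97)²/1.57 + 9.81 × -0.1080) = 2.69 × (40.46 + (-1.059)) = 2.69 × 39.40 = 106.0 N.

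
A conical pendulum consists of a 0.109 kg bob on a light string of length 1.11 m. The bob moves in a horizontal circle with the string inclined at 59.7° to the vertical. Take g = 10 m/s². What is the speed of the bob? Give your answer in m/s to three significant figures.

The radius of the circle is r = L sinθ = 1.11 × sin 59.7° = 0.9584 m.
Horizontally T sinθ = mv²/r and vertically T cosθ = mg, so tanθ = v²/(rg).
v = √(r g tanθ) = √(0.9584 × 10.0 × 1.711) = √16.40 = 4.050 m/s.

4.05 m/s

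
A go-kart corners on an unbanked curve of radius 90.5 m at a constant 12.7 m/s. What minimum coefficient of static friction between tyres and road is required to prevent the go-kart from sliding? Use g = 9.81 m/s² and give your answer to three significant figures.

0.182

Friction provides the centripetal force: μ_s m g = m v²/r, so μ_s = v²/(g r) = (12.70)²/(9.81 × 90.5) = 161.3/887.8 = 0.1817.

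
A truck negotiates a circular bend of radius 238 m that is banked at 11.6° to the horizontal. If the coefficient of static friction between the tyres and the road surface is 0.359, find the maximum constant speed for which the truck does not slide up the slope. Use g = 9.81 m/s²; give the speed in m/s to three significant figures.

At the maximum speed, friction acts down the slope at its limiting value f = μN. Radially (horizontal, toward centre): N sinθ + μN cosθ = mv²/r. Vertically: N cosθ − μN sinθ = mg.
Dividing: v² = r g (sinθ + μcosθ)/(cosθ − μsinθ).
sinθ + μcosθ = 0.2011 + 0.359×0.9796 = 0.5527; cosθ − μsinθ = 0.9796 − 0.359×0.2011 = 0.9074.
v² = 238 × 9.81 × 0.5527/0.9074 = 1422 m²/s², so v = 37.71 m/s.

37.7 m/s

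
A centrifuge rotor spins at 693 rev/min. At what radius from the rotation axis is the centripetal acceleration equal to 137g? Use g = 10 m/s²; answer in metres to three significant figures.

0.260 m

ω = 693 rev/min × 2π/60 = 72.57 rad/s.
a_c = ω²r = 137g ⇒ r = 137 × 10.0 / (72.57)² = 1370/5267 = 0.2601 m.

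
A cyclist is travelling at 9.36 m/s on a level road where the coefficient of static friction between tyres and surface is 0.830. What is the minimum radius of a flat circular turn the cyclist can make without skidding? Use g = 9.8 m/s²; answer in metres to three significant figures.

10.8 m

At the limit, μ_s m g = m v²/r, so r_min = v²/(μ_s g) = (9.36)²/(0.830 × 9.8) = 87.61/8.134 = 10.77 m.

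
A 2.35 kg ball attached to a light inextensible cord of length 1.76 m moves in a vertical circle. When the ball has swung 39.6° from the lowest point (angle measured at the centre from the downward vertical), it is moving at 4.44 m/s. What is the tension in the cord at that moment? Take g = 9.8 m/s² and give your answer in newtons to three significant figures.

Take the radial direction toward the centre of the circle as positive. The component of the weight along the string toward the centre is −mg cos φ (φ measured from the bottom), so Newton's second law along the string gives T − mg cos φ = m v²/r.
cos 39.6° = 0.7705, so T = m(v²/r + g cos φ) = 2.35 × ((4.44)²/1.76 + 9.8 × 0.7705) = 2.35 × (11.20 + (7.551)) = 2.35 × 18.75 = 44.07 N.

44.1 N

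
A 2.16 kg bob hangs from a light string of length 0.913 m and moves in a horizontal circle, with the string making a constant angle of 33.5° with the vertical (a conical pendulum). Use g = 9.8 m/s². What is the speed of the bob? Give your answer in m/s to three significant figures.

1.81 m/s

The radius of the circle is r = L sinθ = 0.913 × sin 33.5° = 0.5039 m.
Horizontally T sinθ = mv²/r and vertically T cosθ = mg, so tanθ = v²/(rg).
v = √(r g tanθ) = √(0.5039 × 9.8 × 0.6619) = √3.269 = 1.808 m/s.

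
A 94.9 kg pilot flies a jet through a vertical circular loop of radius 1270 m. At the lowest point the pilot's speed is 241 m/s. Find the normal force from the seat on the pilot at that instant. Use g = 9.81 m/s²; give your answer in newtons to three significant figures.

5270 N

At the lowest point, N points up (toward the centre) and the weight mg points down (away from the centre), so the net inward force is N − mg = mv²/r.
N = m(v²/r + g) = 94.9 × ((241)²/1270 + 9.81) = 94.9 × (45.73 + 9.81) = 94.9 × 55.54 = 5271 N.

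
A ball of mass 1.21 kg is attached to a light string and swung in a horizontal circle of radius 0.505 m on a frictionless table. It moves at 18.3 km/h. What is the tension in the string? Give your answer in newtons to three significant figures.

v = 18.3 km/h = 18.3/3.6 = 5.083 m/s.
The tension is the only horizontal force, so it supplies the full centripetal force: T = m v²/r = 1.21 × (5.083)²/0.505 = 1.21 × 25.84/0.505 = 61.91 N.

61.9 N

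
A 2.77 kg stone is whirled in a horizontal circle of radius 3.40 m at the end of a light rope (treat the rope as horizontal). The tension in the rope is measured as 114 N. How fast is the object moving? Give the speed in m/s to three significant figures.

11.8 m/s

T = m v²/r ⇒ v = √(T r / m) = √(114 × 3.40 / 2.77) = √139.9 = 11.83 m/s.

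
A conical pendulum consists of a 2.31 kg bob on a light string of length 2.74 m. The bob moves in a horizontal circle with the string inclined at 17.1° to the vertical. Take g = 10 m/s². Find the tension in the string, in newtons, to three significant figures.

24.2 N

Vertically the bob has no acceleration, so T cosθ = mg.
T = mg/cosθ = 2.31 × 10.0 / cos 17.1° = 23.10/0.9558 = 24.17 N.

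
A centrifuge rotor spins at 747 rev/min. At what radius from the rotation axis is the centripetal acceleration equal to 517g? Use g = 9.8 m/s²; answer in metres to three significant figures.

0.828 m

ω = 747 rev/min × 2π/60 = 78.23 rad/s.
a_c = ω²r = 517g ⇒ r = 517 × 9.8 / (78.23)² = 5067/6119 = 0.8280 m.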